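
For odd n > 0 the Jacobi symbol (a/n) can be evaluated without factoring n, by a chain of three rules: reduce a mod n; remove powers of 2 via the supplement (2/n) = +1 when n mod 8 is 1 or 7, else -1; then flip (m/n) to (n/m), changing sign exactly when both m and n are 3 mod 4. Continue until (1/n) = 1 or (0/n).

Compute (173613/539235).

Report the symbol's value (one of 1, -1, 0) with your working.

0

reciprocity: (173613/539235) = +1·(539235/173613) since 173613 mod 4 = 1, 539235 mod 4 = 3; sign now +1
(539235/173613) = (18396/173613)   [reduce mod 173613]
18396 = 2^2·4599; (2/173613) = -1 since 173613 mod 8 = 5, so (18396/173613) = (-1)^2·(4599/173613); sign now +1
reciprocity: (4599/173613) = +1·(173613/4599) since 4599 mod 4 = 3, 173613 mod 4 = 1; sign now +1
(173613/4599) = (3450/4599)   [reduce mod 4599]
3450 = 2^1·1725; (2/4599) = +1 since 4599 mod 8 = 7, so (3450/4599) = (+1)^1·(1725/4599); sign now +1
reciprocity: (1725/4599) = +1·(4599/1725) since 1725 mod 4 = 1, 4599 mod 4 = 3; sign now +1
(4599/1725) = (1149/1725)   [reduce mod 1725]
reciprocity: (1149/1725) = +1·(1725/1149) since 1149 mod 4 = 1, 1725 mod 4 = 1; sign now +1
(1725/1149) = (576/1149)   [reduce mod 1149]
576 = 2^6·9; (2/1149) = -1 since 1149 mod 8 = 5, so (576/1149) = (-1)^6·(9/1149); sign now +1
reciprocity: (9/1149) = +1·(1149/9) since 9 mod 4 = 1, 1149 mod 4 = 1; sign now +1
(1149/9) = (6/9)   [reduce mod 9]
6 = 2^1·3; (2/9) = +1 since 9 mod 8 = 1, so (6/9) = (+1)^1·(3/9); sign now +1
reciprocity: (3/9) = +1·(9/3) since 3 mod 4 = 3, 9 mod 4 = 1; sign now +1
(9/3) = (0/3)   [reduce mod 3]
(0/3) = 0   [gcd(a, n) > 1]; final value = 0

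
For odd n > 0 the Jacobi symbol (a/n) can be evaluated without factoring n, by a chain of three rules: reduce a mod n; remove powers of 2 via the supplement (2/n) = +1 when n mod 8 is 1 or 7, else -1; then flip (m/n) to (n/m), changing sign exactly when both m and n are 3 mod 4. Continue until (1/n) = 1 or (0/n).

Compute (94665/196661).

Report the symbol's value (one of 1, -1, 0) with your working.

flip (94665/196661) -> (196661/94665): both odd, 94665 mod 4 = 1, 196661 mod 4 = 1, so the flip contributes +1; sign now +1
(196661/94665): 196661 mod 94665 = 7331, so (196661/94665) = (7331/94665)
flip (7331/94665) -> (94665/7331): both odd, 7331 mod 4 = 3, 94665 mod 4 = 1, so the flip contributes +1; sign now +1
(94665/7331): 94665 mod 7331 = 6693, so (94665/7331) = (6693/7331)
flip (6693/7331) -> (7331/6693): both odd, 6693 mod 4 = 1, 7331 mod 4 = 3, so the flip contributes +1; sign now +1
(7331/6693): 7331 mod 6693 = 638, so (7331/6693) = (638/6693)
factor out 2^1: 638 = 2^1·319; with 6693 mod 8 = 5, (2/6693) = -1; sign now -1; continue with (319/6693)
flip (319/6693) -> (6693/319): both odd, 319 mod 4 = 3, 6693 mod 4 = 1, so the flip contributes +1; sign now -1
(6693/319): 6693 mod 319 = 313, so (6693/319) = (313/319)
flip (313/319) -> (319/313): both odd, 313 mod 4 = 1, 319 mod 4 = 3, so the flip contributes +1; sign now -1
(319/313): 319 mod 313 = 6, so (319/313) = (6/313)
factor out 2^1: 6 = 2^1·3; with 313 mod 8 = 1, (2/313) = +1; sign now -1; continue with (3/313)
flip (3/313) -> (313/3): both odd, 3 mod 4 = 3, 313 mod 4 = 1, so the flip contributes +1; sign now -1
(313/3): 313 mod 3 = 1, so (313/3) = (1/3)
reached (1/3) = 1, so the symbol is -1

-1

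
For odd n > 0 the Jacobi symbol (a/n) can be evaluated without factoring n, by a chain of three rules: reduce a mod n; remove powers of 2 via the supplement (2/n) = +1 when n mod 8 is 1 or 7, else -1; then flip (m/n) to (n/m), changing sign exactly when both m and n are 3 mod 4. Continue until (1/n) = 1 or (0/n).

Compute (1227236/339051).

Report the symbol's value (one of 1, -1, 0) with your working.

1

(1227236/339051): 1227236 mod 339051 = 210083, so (1227236/339051) = (210083/339051)
flip (210083/339051) -> (339051/210083): both odd, 210083 mod 4 = 3, 339051 mod 4 = 3, so the flip contributes -1; sign now -1
(339051/210083): 339051 mod 210083 = 128968, so (339051/210083) = (128968/210083)
factor out 2^3: 128968 = 2^3·16121; with 210083 mod 8 = 3, (2/210083) = -1; sign now +1; continue with (16121/210083)
flip (16121/210083) -> (210083/16121): both odd, 16121 mod 4 = 1, 210083 mod 4 = 3, so the flip contributes +1; sign now +1
(210083/16121): 210083 mod 16121 = 510, so (210083/16121) = (510/16121)
factor out 2^1: 510 = 2^1·255; with 16121 mod 8 = 1, (2/16121) = +1; sign now +1; continue with (255/16121)
flip (255/16121) -> (16121/255): both odd, 255 mod 4 = 3, 16121 mod 4 = 1, so the flip contributes +1; sign now +1
(16121/255): 16121 mod 255 = 56, so (16121/255) = (56/255)
factor out 2^3: 56 = 2^3·7; with 255 mod 8 = 7, (2/255) = +1; sign now +1; continue with (7/255)
flip (7/255) -> (255/7): both odd, 7 mod 4 = 3, 255 mod 4 = 3, so the flip contributes -1; sign now -1
(255/7): 255 mod 7 = 3, so (255/7) = (3/7)
flip (3/7) -> (7/3): both odd, 3 mod 4 = 3, 7 mod 4 = 3, so the flip contributes -1; sign now +1
(7/3): 7 mod 3 = 1, so (7/3) = (1/3)
reached (1/3) = 1, so the symbol is +1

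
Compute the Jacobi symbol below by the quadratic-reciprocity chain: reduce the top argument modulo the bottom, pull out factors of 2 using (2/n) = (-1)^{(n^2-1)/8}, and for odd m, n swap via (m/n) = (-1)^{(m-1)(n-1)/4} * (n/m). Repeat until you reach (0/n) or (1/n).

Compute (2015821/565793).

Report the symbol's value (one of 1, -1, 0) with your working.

(2015821/565793): 2015821 mod 565793 = 318442, so (2015821/565793) = (318442/565793)
factor out 2^1: 318442 = 2^1·159221; with 565793 mod 8 = 1, (2/565793) = +1; sign now +1; continue with (159221/565793)
flip (159221/565793) -> (565793/159221): both odd, 159221 mod 4 = 1, 565793 mod 4 = 1, so the flip contributes +1; sign now +1
(565793/159221): 565793 mod 159221 = 88130, so (565793/159221) = (88130/159221)
factor out 2^1: 88130 = 2^1·44065; with 159221 mod 8 = 5, (2/159221) = -1; sign now -1; continue with (44065/159221)
flip (44065/159221) -> (159221/44065): both odd, 44065 mod 4 = 1, 159221 mod 4 = 1, so the flip contributes +1; sign now -1
(159221/44065): 159221 mod 44065 = 27026, so (159221/44065) = (27026/44065)
factor out 2^1: 27026 = 2^1·13513; with 44065 mod 8 = 1, (2/44065) = +1; sign now -1; continue with (13513/44065)
flip (13513/44065) -> (44065/13513): both odd, 13513 mod 4 = 1, 44065 mod 4 = 1, so the flip contributes +1; sign now -1
(44065/13513): 44065 mod 13513 = 3526, so (44065/13513) = (3526/13513)
factor out 2^1: 3526 = 2^1·1763; with 13513 mod 8 = 1, (2/13513) = +1; sign now -1; continue with (1763/13513)
flip (1763/13513) -> (13513/1763): both odd, 1763 mod 4 = 3, 13513 mod 4 = 1, so the flip contributes +1; sign now -1
(13513/1763): 13513 mod 1763 = 1172, so (13513/1763) = (1172/1763)
factor out 2^2: 1172 = 2^2·293; with 1763 mod 8 = 3, (2/1763) = -1; sign now -1; continue with (293/1763)
flip (293/1763) -> (1763/293): both odd, 293 mod 4 = 1, 1763 mod 4 = 3, so the flip contributes +1; sign now -1
(1763/293): 1763 mod 293 = 5, so (1763/293) = (5/293)
flip (5/293) -> (293/5): both odd, 5 mod 4 = 1, 293 mod 4 = 1, so the flip contributes +1; sign now -1
(293/5): 293 mod 5 = 3, so (293/5) = (3/5)
flip (3/5) -> (5/3): both odd, 3 mod 4 = 3, 5 mod 4 = 1, so the flip contributes +1; sign now -1
(5/3): 5 mod 3 = 2, so (5/3) = (2/3)
factor out 2^1: 2 = 2^1·1; with 3 mod 8 = 3, (2/3) = -1; sign now +1; continue with (1/3)
reached (1/3) = 1, so the symbol is +1

1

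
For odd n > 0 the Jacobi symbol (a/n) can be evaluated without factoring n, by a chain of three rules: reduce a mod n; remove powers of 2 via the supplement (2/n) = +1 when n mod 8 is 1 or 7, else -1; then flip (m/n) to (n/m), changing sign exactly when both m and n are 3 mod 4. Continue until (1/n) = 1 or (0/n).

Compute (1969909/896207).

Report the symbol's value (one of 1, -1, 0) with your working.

1

(1969909/896207) = (177495/896207)   [reduce mod 896207]
reciprocity: (177495/896207) = -1·(896207/177495) since 177495 mod 4 = 3, 896207 mod 4 = 3; sign now -1
(896207/177495) = (8732/177495)   [reduce mod 177495]
8732 = 2^2·2183; (2/177495) = +1 since 177495 mod 8 = 7, so (8732/177495) = (+1)^2·(2183/177495); sign now -1
reciprocity: (2183/177495) = -1·(177495/2183) since 2183 mod 4 = 3, 177495 mod 4 = 3; sign now +1
(177495/2183) = (672/2183)   [reduce mod 2183]
672 = 2^5·21; (2/2183) = +1 since 2183 mod 8 = 7, so (672/2183) = (+1)^5·(21/2183); sign now +1
reciprocity: (21/2183) = +1·(2183/21) since 21 mod 4 = 1, 2183 mod 4 = 3; sign now +1
(2183/21) = (20/21)   [reduce mod 21]
20 = 2^2·5; (2/21) = -1 since 21 mod 8 = 5, so (20/21) = (-1)^2·(5/21); sign now +1
reciprocity: (5/21) = +1·(21/5) since 5 mod 4 = 1, 21 mod 4 = 1; sign now +1
(21/5) = (1/5)   [reduce mod 5]
(1/5) = 1; final value = sign = +1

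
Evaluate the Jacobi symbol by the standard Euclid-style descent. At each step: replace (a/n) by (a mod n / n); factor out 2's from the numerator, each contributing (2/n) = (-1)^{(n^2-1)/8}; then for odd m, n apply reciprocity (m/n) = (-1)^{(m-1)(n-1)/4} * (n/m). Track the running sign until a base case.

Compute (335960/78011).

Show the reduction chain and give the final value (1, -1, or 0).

1

(335960/78011): 335960 mod 78011 = 23916, so (335960/78011) = (23916/78011)
factor out 2^2: 23916 = 2^2·5979; with 78011 mod 8 = 3, (2/78011) = -1; sign now +1; continue with (5979/78011)
flip (5979/78011) -> (78011/5979): both odd, 5979 mod 4 = 3, 78011 mod 4 = 3, so the flip contributes -1; sign now -1
(78011/5979): 78011 mod 5979 = 284, so (78011/5979) = (284/5979)
factor out 2^2: 284 = 2^2·71; with 5979 mod 8 = 3, (2/5979) = -1; sign now -1; continue with (71/5979)
flip (71/5979) -> (5979/71): both odd, 71 mod 4 = 3, 5979 mod 4 = 3, so the flip contributes -1; sign now +1
(5979/71): 5979 mod 71 = 15, so (5979/71) = (15/71)
flip (15/71) -> (71/15): both odd, 15 mod 4 = 3, 71 mod 4 = 3, so the flip contributes -1; sign now -1
(71/15): 71 mod 15 = 11, so (71/15) = (11/15)
flip (11/15) -> (15/11): both odd, 11 mod 4 = 3, 15 mod 4 = 3, so the flip contributes -1; sign now +1
(15/11): 15 mod 11 = 4, so (15/11) = (4/11)
factor out 2^2: 4 = 2^2·1; with 11 mod 8 = 3, (2/11) = -1; sign now +1; continue with (1/11)
reached (1/11) = 1, so the symbol is +1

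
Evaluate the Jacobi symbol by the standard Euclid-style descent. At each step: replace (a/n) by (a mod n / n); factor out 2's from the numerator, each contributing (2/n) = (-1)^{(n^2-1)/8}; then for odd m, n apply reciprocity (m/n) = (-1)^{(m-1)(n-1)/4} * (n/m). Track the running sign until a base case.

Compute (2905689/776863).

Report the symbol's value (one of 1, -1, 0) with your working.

(2905689/776863): 2905689 mod 776863 = 575100, so (2905689/776863) = (575100/776863)
factor out 2^2: 575100 = 2^2·143775; with 776863 mod 8 = 7, (2/776863) = +1; sign now +1; continue with (143775/776863)
flip (143775/776863) -> (776863/143775): both odd, 143775 mod 4 = 3, 776863 mod 4 = 3, so the flip contributes -1; sign now -1
(776863/143775): 776863 mod 143775 = 57988, so (776863/143775) = (57988/143775)
factor out 2^2: 57988 = 2^2·14497; with 143775 mod 8 = 7, (2/143775) = +1; sign now -1; continue with (14497/143775)
flip (14497/143775) -> (143775/14497): both odd, 14497 mod 4 = 1, 143775 mod 4 = 3, so the flip contributes +1; sign now -1
(143775/14497): 143775 mod 14497 = 13302, so (143775/14497) = (13302/14497)
factor out 2^1: 13302 = 2^1·6651; with 14497 mod 8 = 1, (2/14497) = +1; sign now -1; continue with (6651/14497)
flip (6651/14497) -> (14497/6651): both odd, 6651 mod 4 = 3, 14497 mod 4 = 1, so the flip contributes +1; sign now -1
(14497/6651): 14497 mod 6651 = 1195, so (14497/6651) = (1195/6651)
flip (1195/6651) -> (6651/1195): both odd, 1195 mod 4 = 3, 6651 mod 4 = 3, so the flip contributes -1; sign now +1
(6651/1195): 6651 mod 1195 = 676, so (6651/1195) = (676/1195)
factor out 2^2: 676 = 2^2·169; with 1195 mod 8 = 3, (2/1195) = -1; sign now +1; continue with (169/1195)
flip (169/1195) -> (1195/169): both odd, 169 mod 4 = 1, 1195 mod 4 = 3, so the flip contributes +1; sign now +1
(1195/169): 1195 mod 169 = 12, so (1195/169) = (12/169)
factor out 2^2: 12 = 2^2·3; with 169 mod 8 = 1, (2/169) = +1; sign now +1; continue with (3/169)
flip (3/169) -> (169/3): both odd, 3 mod 4 = 3, 169 mod 4 = 1, so the flip contributes +1; sign now +1
(169/3): 169 mod 3 = 1, so (169/3) = (1/3)
reached (1/3) = 1, so the symbol is +1

1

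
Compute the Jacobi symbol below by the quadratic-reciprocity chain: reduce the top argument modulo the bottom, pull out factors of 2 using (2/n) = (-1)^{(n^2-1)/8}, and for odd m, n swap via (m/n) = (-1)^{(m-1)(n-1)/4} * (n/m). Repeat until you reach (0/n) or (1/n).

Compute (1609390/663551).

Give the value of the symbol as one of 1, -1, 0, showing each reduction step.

1

(1609390/663551) = (282288/663551)   [reduce mod 663551]
282288 = 2^4·17643; (2/663551) = +1 since 663551 mod 8 = 7, so (282288/663551) = (+1)^4·(17643/663551); sign now +1
reciprocity: (17643/663551) = -1·(663551/17643) since 17643 mod 4 = 3, 663551 mod 4 = 3; sign now -1
(663551/17643) = (10760/17643)   [reduce mod 17643]
10760 = 2^3·1345; (2/17643) = -1 since 17643 mod 8 = 3, so (10760/17643) = (-1)^3·(1345/17643); sign now +1
reciprocity: (1345/17643) = +1·(17643/1345) since 1345 mod 4 = 1, 17643 mod 4 = 3; sign now +1
(17643/1345) = (158/1345)   [reduce mod 1345]
158 = 2^1·79; (2/1345) = +1 since 1345 mod 8 = 1, so (158/1345) = (+1)^1·(79/1345); sign now +1
reciprocity: (79/1345) = +1·(1345/79) since 79 mod 4 = 3, 1345 mod 4 = 1; sign now +1
(1345/79) = (2/79)   [reduce mod 79]
2 = 2^1·1; (2/79) = +1 since 79 mod 8 = 7, so (2/79) = (+1)^1·(1/79); sign now +1
(1/79) = 1; final value = sign = +1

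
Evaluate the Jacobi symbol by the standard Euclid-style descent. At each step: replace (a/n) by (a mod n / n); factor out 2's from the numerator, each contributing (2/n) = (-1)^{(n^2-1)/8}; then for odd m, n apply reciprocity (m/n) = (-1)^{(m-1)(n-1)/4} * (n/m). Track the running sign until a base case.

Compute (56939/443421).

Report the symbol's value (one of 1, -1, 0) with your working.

reciprocity: (56939/443421) = +1·(443421/56939) since 56939 mod 4 = 3, 443421 mod 4 = 1; sign now +1
(443421/56939) = (44848/56939)   [reduce mod 56939]
44848 = 2^4·2803; (2/56939) = -1 since 56939 mod 8 = 3, so (44848/56939) = (-1)^4·(2803/56939); sign now +1
reciprocity: (2803/56939) = -1·(56939/2803) since 2803 mod 4 = 3, 56939 mod 4 = 3; sign now -1
(56939/2803) = (879/2803)   [reduce mod 2803]
reciprocity: (879/2803) = -1·(2803/879) since 879 mod 4 = 3, 2803 mod 4 = 3; sign now +1
(2803/879) = (166/879)   [reduce mod 879]
166 = 2^1·83; (2/879) = +1 since 879 mod 8 = 7, so (166/879) = (+1)^1·(83/879); sign now +1
reciprocity: (83/879) = -1·(879/83) since 83 mod 4 = 3, 879 mod 4 = 3; sign now -1
(879/83) = (49/83)   [reduce mod 83]
reciprocity: (49/83) = +1·(83/49) since 49 mod 4 = 1, 83 mod 4 = 3; sign now -1
(83/49) = (34/49)   [reduce mod 49]
34 = 2^1·17; (2/49) = +1 since 49 mod 8 = 1, so (34/49) = (+1)^1·(17/49); sign now -1
reciprocity: (17/49) = +1·(49/17) since 17 mod 4 = 1, 49 mod 4 = 1; sign now -1
(49/17) = (15/17)   [reduce mod 17]
reciprocity: (15/17) = +1·(17/15) since 15 mod 4 = 3, 17 mod 4 = 1; sign now -1
(17/15) = (2/15)   [reduce mod 15]
2 = 2^1·1; (2/15) = +1 since 15 mod 8 = 7, so (2/15) = (+1)^1·(1/15); sign now -1
(1/15) = 1; final value = sign = -1

-1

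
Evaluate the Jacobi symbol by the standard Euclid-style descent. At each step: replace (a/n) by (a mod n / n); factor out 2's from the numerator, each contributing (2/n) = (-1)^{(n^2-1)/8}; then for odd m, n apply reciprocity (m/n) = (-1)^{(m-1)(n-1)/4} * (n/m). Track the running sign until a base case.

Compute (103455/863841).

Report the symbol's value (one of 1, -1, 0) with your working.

0

reciprocity: (103455/863841) = +1·(863841/103455) since 103455 mod 4 = 3, 863841 mod 4 = 1; sign now +1
(863841/103455) = (36201/103455)   [reduce mod 103455]
reciprocity: (36201/103455) = +1·(103455/36201) since 36201 mod 4 = 1, 103455 mod 4 = 3; sign now +1
(103455/36201) = (31053/36201)   [reduce mod 36201]
reciprocity: (31053/36201) = +1·(36201/31053) since 31053 mod 4 = 1, 36201 mod 4 = 1; sign now +1
(36201/31053) = (5148/31053)   [reduce mod 31053]
5148 = 2^2·1287; (2/31053) = -1 since 31053 mod 8 = 5, so (5148/31053) = (-1)^2·(1287/31053); sign now +1
reciprocity: (1287/31053) = +1·(31053/1287) since 1287 mod 4 = 3, 31053 mod 4 = 1; sign now +1
(31053/1287) = (165/1287)   [reduce mod 1287]
reciprocity: (165/1287) = +1·(1287/165) since 165 mod 4 = 1, 1287 mod 4 = 3; sign now +1
(1287/165) = (132/165)   [reduce mod 165]
132 = 2^2·33; (2/165) = -1 since 165 mod 8 = 5, so (132/165) = (-1)^2·(33/165); sign now +1
reciprocity: (33/165) = +1·(165/33) since 33 mod 4 = 1, 165 mod 4 = 1; sign now +1
(165/33) = (0/33)   [reduce mod 33]
(0/33) = 0   [gcd(a, n) > 1]; final value = 0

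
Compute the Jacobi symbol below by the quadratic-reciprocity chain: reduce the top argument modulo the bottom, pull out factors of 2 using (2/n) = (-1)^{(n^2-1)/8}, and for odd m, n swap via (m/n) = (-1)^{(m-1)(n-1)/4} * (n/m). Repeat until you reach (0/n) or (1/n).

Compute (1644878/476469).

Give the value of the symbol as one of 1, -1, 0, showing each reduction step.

1

(1644878/476469) = (215471/476469)   [reduce mod 476469]
reciprocity: (215471/476469) = +1·(476469/215471) since 215471 mod 4 = 3, 476469 mod 4 = 1; sign now +1
(476469/215471) = (45527/215471)   [reduce mod 215471]
reciprocity: (45527/215471) = -1·(215471/45527) since 45527 mod 4 = 3, 215471 mod 4 = 3; sign now -1
(215471/45527) = (33363/45527)   [reduce mod 45527]
reciprocity: (33363/45527) = -1·(45527/33363) since 33363 mod 4 = 3, 45527 mod 4 = 3; sign now +1
(45527/33363) = (12164/33363)   [reduce mod 33363]
12164 = 2^2·3041; (2/33363) = -1 since 33363 mod 8 = 3, so (12164/33363) = (-1)^2·(3041/33363); sign now +1
reciprocity: (3041/33363) = +1·(33363/3041) since 3041 mod 4 = 1, 33363 mod 4 = 3; sign now +1
(33363/3041) = (2953/3041)   [reduce mod 3041]
reciprocity: (2953/3041) = +1·(3041/2953) since 2953 mod 4 = 1, 3041 mod 4 = 1; sign now +1
(3041/2953) = (88/2953)   [reduce mod 2953]
88 = 2^3·11; (2/2953) = +1 since 2953 mod 8 = 1, so (88/2953) = (+1)^3·(11/2953); sign now +1
reciprocity: (11/2953) = +1·(2953/11) since 11 mod 4 = 3, 2953 mod 4 = 1; sign now +1
(2953/11) = (5/11)   [reduce mod 11]
reciprocity: (5/11) = +1·(11/5) since 5 mod 4 = 1, 11 mod 4 = 3; sign now +1
(11/5) = (1/5)   [reduce mod 5]
(1/5) = 1; final value = sign = +1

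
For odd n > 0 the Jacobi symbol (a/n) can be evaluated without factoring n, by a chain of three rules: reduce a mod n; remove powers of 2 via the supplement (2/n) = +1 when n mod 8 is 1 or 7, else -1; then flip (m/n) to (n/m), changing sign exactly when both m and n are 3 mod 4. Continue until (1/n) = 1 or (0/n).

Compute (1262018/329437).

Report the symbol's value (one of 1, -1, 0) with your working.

1

(1262018/329437): 1262018 mod 329437 = 273707, so (1262018/329437) = (273707/329437)
flip (273707/329437) -> (329437/273707): both odd, 273707 mod 4 = 3, 329437 mod 4 = 1, so the flip contributes +1; sign now +1
(329437/273707): 329437 mod 273707 = 55730, so (329437/273707) = (55730/273707)
factor out 2^1: 55730 = 2^1·27865; with 273707 mod 8 = 3, (2/273707) = -1; sign now -1; continue with (27865/273707)
flip (27865/273707) -> (273707/27865): both odd, 27865 mod 4 = 1, 273707 mod 4 = 3, so the flip contributes +1; sign now -1
(273707/27865): 273707 mod 27865 = 22922, so (273707/27865) = (22922/27865)
factor out 2^1: 22922 = 2^1·11461; with 27865 mod 8 = 1, (2/27865) = +1; sign now -1; continue with (11461/27865)
flip (11461/27865) -> (27865/11461): both odd, 11461 mod 4 = 1, 27865 mod 4 = 1, so the flip contributes +1; sign now -1
(27865/11461): 27865 mod 11461 = 4943, so (27865/11461) = (4943/11461)
flip (4943/11461) -> (11461/4943): both odd, 4943 mod 4 = 3, 11461 mod 4 = 1, so the flip contributes +1; sign now -1
(11461/4943): 11461 mod 4943 = 1575, so (11461/4943) = (1575/4943)
flip (1575/4943) -> (4943/1575): both odd, 1575 mod 4 = 3, 4943 mod 4 = 3, so the flip contributes -1; sign now +1
(4943/1575): 4943 mod 1575 = 218, so (4943/1575) = (218/1575)
factor out 2^1: 218 = 2^1·109; with 1575 mod 8 = 7, (2/1575) = +1; sign now +1; continue with (109/1575)
flip (109/1575) -> (1575/109): both odd, 109 mod 4 = 1, 1575 mod 4 = 3, so the flip contributes +1; sign now +1
(1575/109): 1575 mod 109 = 49, so (1575/109) = (49/109)
flip (49/109) -> (109/49): both odd, 49 mod 4 = 1, 109 mod 4 = 1, so the flip contributes +1; sign now +1
(109/49): 109 mod 49 = 11, so (109/49) = (11/49)
flip (11/49) -> (49/11): both odd, 11 mod 4 = 3, 49 mod 4 = 1, so the flip contributes +1; sign now +1
(49/11): 49 mod 11 = 5, so (49/11) = (5/11)
flip (5/11) -> (11/5): both odd, 5 mod 4 = 1, 11 mod 4 = 3, so the flip contributes +1; sign now +1
(11/5): 11 mod 5 = 1, so (11/5) = (1/5)
reached (1/5) = 1, so the symbol is +1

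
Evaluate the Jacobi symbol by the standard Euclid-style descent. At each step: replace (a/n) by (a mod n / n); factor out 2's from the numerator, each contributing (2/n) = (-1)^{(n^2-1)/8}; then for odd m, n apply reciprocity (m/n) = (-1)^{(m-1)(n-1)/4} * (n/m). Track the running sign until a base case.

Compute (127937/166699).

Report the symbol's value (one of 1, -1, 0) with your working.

-1

reciprocity: (127937/166699) = +1·(166699/127937) since 127937 mod 4 = 1, 166699 mod 4 = 3; sign now +1
(166699/127937) = (38762/127937)   [reduce mod 127937]
38762 = 2^1·19381; (2/127937) = +1 since 127937 mod 8 = 1, so (38762/127937) = (+1)^1·(19381/127937); sign now +1
reciprocity: (19381/127937) = +1·(127937/19381) since 19381 mod 4 = 1, 127937 mod 4 = 1; sign now +1
(127937/19381) = (11651/19381)   [reduce mod 19381]
reciprocity: (11651/19381) = +1·(19381/11651) since 11651 mod 4 = 3, 19381 mod 4 = 1; sign now +1
(19381/11651) = (7730/11651)   [reduce mod 11651]
7730 = 2^1·3865; (2/11651) = -1 since 11651 mod 8 = 3, so (7730/11651) = (-1)^1·(3865/11651); sign now -1
reciprocity: (3865/11651) = +1·(11651/3865) since 3865 mod 4 = 1, 11651 mod 4 = 3; sign now -1
(11651/3865) = (56/3865)   [reduce mod 3865]
56 = 2^3·7; (2/3865) = +1 since 3865 mod 8 = 1, so (56/3865) = (+1)^3·(7/3865); sign now -1
reciprocity: (7/3865) = +1·(3865/7) since 7 mod 4 = 3, 3865 mod 4 = 1; sign now -1
(3865/7) = (1/7)   [reduce mod 7]
(1/7) = 1; final value = sign = -1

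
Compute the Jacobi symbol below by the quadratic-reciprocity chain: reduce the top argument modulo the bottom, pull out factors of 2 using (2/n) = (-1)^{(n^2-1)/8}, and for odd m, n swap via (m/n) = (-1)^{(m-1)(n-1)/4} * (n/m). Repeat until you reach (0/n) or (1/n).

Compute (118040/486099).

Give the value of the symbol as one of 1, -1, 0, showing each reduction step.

1

118040 = 2^3·14755; (2/486099) = -1 since 486099 mod 8 = 3, so (118040/486099) = (-1)^3·(14755/486099); sign now -1
reciprocity: (14755/486099) = -1·(486099/14755) since 14755 mod 4 = 3, 486099 mod 4 = 3; sign now +1
(486099/14755) = (13939/14755)   [reduce mod 14755]
reciprocity: (13939/14755) = -1·(14755/13939) since 13939 mod 4 = 3, 14755 mod 4 = 3; sign now -1
(14755/13939) = (816/13939)   [reduce mod 13939]
816 = 2^4·51; (2/13939) = -1 since 13939 mod 8 = 3, so (816/13939) = (-1)^4·(51/13939); sign now -1
reciprocity: (51/13939) = -1·(13939/51) since 51 mod 4 = 3, 13939 mod 4 = 3; sign now +1
(13939/51) = (16/51)   [reduce mod 51]
16 = 2^4·1; (2/51) = -1 since 51 mod 8 = 3, so (16/51) = (-1)^4·(1/51); sign now +1
(1/51) = 1; final value = sign = +1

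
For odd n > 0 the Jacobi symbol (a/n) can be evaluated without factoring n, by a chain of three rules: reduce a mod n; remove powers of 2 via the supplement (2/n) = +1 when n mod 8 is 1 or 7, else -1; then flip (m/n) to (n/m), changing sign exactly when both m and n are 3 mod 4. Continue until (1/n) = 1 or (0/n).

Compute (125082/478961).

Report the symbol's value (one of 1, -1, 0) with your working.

1

factor out 2^1: 125082 = 2^1·62541; with 478961 mod 8 = 1, (2/478961) = +1; sign now +1; continue with (62541/478961)
flip (62541/478961) -> (478961/62541): both odd, 62541 mod 4 = 1, 478961 mod 4 = 1, so the flip contributes +1; sign now +1
(478961/62541): 478961 mod 62541 = 41174, so (478961/62541) = (41174/62541)
factor out 2^1: 41174 = 2^1·20587; with 62541 mod 8 = 5, (2/62541) = -1; sign now -1; continue with (20587/62541)
flip (20587/62541) -> (62541/20587): both odd, 20587 mod 4 = 3, 62541 mod 4 = 1, so the flip contributes +1; sign now -1
(62541/20587): 62541 mod 20587 = 780, so (62541/20587) = (780/20587)
factor out 2^2: 780 = 2^2·195; with 20587 mod 8 = 3, (2/20587) = -1; sign now -1; continue with (195/20587)
flip (195/20587) -> (20587/195): both odd, 195 mod 4 = 3, 20587 mod 4 = 3, so the flip contributes -1; sign now +1
(20587/195): 20587 mod 195 = 112, so (20587/195) = (112/195)
factor out 2^4: 112 = 2^4·7; with 195 mod 8 = 3, (2/195) = -1; sign now +1; continue with (7/195)
flip (7/195) -> (195/7): both odd, 7 mod 4 = 3, 195 mod 4 = 3, so the flip contributes -1; sign now -1
(195/7): 195 mod 7 = 6, so (195/7) = (6/7)
factor out 2^1: 6 = 2^1·3; with 7 mod 8 = 7, (2/7) = +1; sign now -1; continue with (3/7)
flip (3/7) -> (7/3): both odd, 3 mod 4 = 3, 7 mod 4 = 3, so the flip contributes -1; sign now +1
(7/3): 7 mod 3 = 1, so (7/3) = (1/3)
reached (1/3) = 1, so the symbol is +1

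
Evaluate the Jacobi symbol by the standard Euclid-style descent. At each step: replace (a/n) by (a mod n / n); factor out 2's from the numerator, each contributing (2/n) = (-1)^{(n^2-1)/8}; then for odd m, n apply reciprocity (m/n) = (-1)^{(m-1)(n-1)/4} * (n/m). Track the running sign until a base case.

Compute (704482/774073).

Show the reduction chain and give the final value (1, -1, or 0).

factor out 2^1: 704482 = 2^1·352241; with 774073 mod 8 = 1, (2/774073) = +1; sign now +1; continue with (352241/774073)
flip (352241/774073) -> (774073/352241): both odd, 352241 mod 4 = 1, 774073 mod 4 = 1, so the flip contributes +1; sign now +1
(774073/352241): 774073 mod 352241 = 69591, so (774073/352241) = (69591/352241)
flip (69591/352241) -> (352241/69591): both odd, 69591 mod 4 = 3, 352241 mod 4 = 1, so the flip contributes +1; sign now +1
(352241/69591): 352241 mod 69591 = 4286, so (352241/69591) = (4286/69591)
factor out 2^1: 4286 = 2^1·2143; with 69591 mod 8 = 7, (2/69591) = +1; sign now +1; continue with (2143/69591)
flip (2143/69591) -> (69591/2143): both odd, 2143 mod 4 = 3, 69591 mod 4 = 3, so the flip contributes -1; sign now -1
(69591/2143): 69591 mod 2143 = 1015, so (69591/2143) = (1015/2143)
flip (1015/2143) -> (2143/1015): both odd, 1015 mod 4 = 3, 2143 mod 4 = 3, so the flip contributes -1; sign now +1
(2143/1015): 2143 mod 1015 = 113, so (2143/1015) = (113/1015)
flip (113/1015) -> (1015/113): both odd, 113 mod 4 = 1, 1015 mod 4 = 3, so the flip contributes +1; sign now +1
(1015/113): 1015 mod 113 = 111, so (1015/113) = (111/113)
flip (111/113) -> (113/111): both odd, 111 mod 4 = 3, 113 mod 4 = 1, so the flip contributes +1; sign now +1
(113/111): 113 mod 111 = 2, so (113/111) = (2/111)
factor out 2^1: 2 = 2^1·1; with 111 mod 8 = 7, (2/111) = +1; sign now +1; continue with (1/111)
reached (1/111) = 1, so the symbol is +1

1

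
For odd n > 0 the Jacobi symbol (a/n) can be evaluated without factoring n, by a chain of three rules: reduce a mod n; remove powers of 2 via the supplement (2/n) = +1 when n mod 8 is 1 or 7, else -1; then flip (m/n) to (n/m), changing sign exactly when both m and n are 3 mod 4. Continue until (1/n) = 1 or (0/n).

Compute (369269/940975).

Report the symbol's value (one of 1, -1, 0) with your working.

-1

reciprocity: (369269/940975) = +1·(940975/369269) since 369269 mod 4 = 1, 940975 mod 4 = 3; sign now +1
(940975/369269) = (202437/369269)   [reduce mod 369269]
reciprocity: (202437/369269) = +1·(369269/202437) since 202437 mod 4 = 1, 369269 mod 4 = 1; sign now +1
(369269/202437) = (166832/202437)   [reduce mod 202437]
166832 = 2^4·10427; (2/202437) = -1 since 202437 mod 8 = 5, so (166832/202437) = (-1)^4·(10427/202437); sign now +1
reciprocity: (10427/202437) = +1·(202437/10427) since 10427 mod 4 = 3, 202437 mod 4 = 1; sign now +1
(202437/10427) = (4324/10427)   [reduce mod 10427]
4324 = 2^2·1081; (2/10427) = -1 since 10427 mod 8 = 3, so (4324/10427) = (-1)^2·(1081/10427); sign now +1
reciprocity: (1081/10427) = +1·(10427/1081) since 1081 mod 4 = 1, 10427 mod 4 = 3; sign now +1
(10427/1081) = (698/1081)   [reduce mod 1081]
698 = 2^1·349; (2/1081) = +1 since 1081 mod 8 = 1, so (698/1081) = (+1)^1·(349/1081); sign now +1
reciprocity: (349/1081) = +1·(1081/349) since 349 mod 4 = 1, 1081 mod 4 = 1; sign now +1
(1081/349) = (34/349)   [reduce mod 349]
34 = 2^1·17; (2/349) = -1 since 349 mod 8 = 5, so (34/349) = (-1)^1·(17/349); sign now -1
reciprocity: (17/349) = +1·(349/17) since 17 mod 4 = 1, 349 mod 4 = 1; sign now -1
(349/17) = (9/17)   [reduce mod 17]
reciprocity: (9/17) = +1·(17/9) since 9 mod 4 = 1, 17 mod 4 = 1; sign now -1
(17/9) = (8/9)   [reduce mod 9]
8 = 2^3·1; (2/9) = +1 since 9 mod 8 = 1, so (8/9) = (+1)^3·(1/9); sign now -1
(1/9) = 1; final value = sign = -1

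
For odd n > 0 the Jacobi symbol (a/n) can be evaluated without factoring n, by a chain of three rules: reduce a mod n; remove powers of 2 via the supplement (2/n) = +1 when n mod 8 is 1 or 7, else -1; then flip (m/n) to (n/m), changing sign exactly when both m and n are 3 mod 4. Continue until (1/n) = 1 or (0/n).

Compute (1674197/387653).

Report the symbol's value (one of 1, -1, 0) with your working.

(1674197/387653) = (123585/387653)   [reduce mod 387653]
reciprocity: (123585/387653) = +1·(387653/123585) since 123585 mod 4 = 1, 387653 mod 4 = 1; sign now +1
(387653/123585) = (16898/123585)   [reduce mod 123585]
16898 = 2^1·8449; (2/123585) = +1 since 123585 mod 8 = 1, so (16898/123585) = (+1)^1·(8449/123585); sign now +1
reciprocity: (8449/123585) = +1·(123585/8449) since 8449 mod 4 = 1, 123585 mod 4 = 1; sign now +1
(123585/8449) = (5299/8449)   [reduce mod 8449]
reciprocity: (5299/8449) = +1·(8449/5299) since 5299 mod 4 = 3, 8449 mod 4 = 1; sign now +1
(8449/5299) = (3150/5299)   [reduce mod 5299]
3150 = 2^1·1575; (2/5299) = -1 since 5299 mod 8 = 3, so (3150/5299) = (-1)^1·(1575/5299); sign now -1
reciprocity: (1575/5299) = -1·(5299/1575) since 1575 mod 4 = 3, 5299 mod 4 = 3; sign now +1
(5299/1575) = (574/1575)   [reduce mod 1575]
574 = 2^1·287; (2/1575) = +1 since 1575 mod 8 = 7, so (574/1575) = (+1)^1·(287/1575); sign now +1
reciprocity: (287/1575) = -1·(1575/287) since 287 mod 4 = 3, 1575 mod 4 = 3; sign now -1
(1575/287) = (140/287)   [reduce mod 287]
140 = 2^2·35; (2/287) = +1 since 287 mod 8 = 7, so (140/287) = (+1)^2·(35/287); sign now -1
reciprocity: (35/287) = -1·(287/35) since 35 mod 4 = 3, 287 mod 4 = 3; sign now +1
(287/35) = (7/35)   [reduce mod 35]
reciprocity: (7/35) = -1·(35/7) since 7 mod 4 = 3, 35 mod 4 = 3; sign now -1
(35/7) = (0/7)   [reduce mod 7]
(0/7) = 0   [gcd(a, n) > 1]; final value = 0

0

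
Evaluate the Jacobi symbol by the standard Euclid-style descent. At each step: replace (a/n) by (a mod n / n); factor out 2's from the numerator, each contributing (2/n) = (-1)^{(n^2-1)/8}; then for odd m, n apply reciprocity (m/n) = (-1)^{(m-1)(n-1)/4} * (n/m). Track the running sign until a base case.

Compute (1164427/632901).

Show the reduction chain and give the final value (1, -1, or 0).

1

(1164427/632901) = (531526/632901)   [reduce mod 632901]
531526 = 2^1·265763; (2/632901) = -1 since 632901 mod 8 = 5, so (531526/632901) = (-1)^1·(265763/632901); sign now -1
reciprocity: (265763/632901) = +1·(632901/265763) since 265763 mod 4 = 3, 632901 mod 4 = 1; sign now -1
(632901/265763) = (101375/265763)   [reduce mod 265763]
reciprocity: (101375/265763) = -1·(265763/101375) since 101375 mod 4 = 3, 265763 mod 4 = 3; sign now +1
(265763/101375) = (63013/101375)   [reduce mod 101375]
reciprocity: (63013/101375) = +1·(101375/63013) since 63013 mod 4 = 1, 101375 mod 4 = 3; sign now +1
(101375/63013) = (38362/63013)   [reduce mod 63013]
38362 = 2^1·19181; (2/63013) = -1 since 63013 mod 8 = 5, so (38362/63013) = (-1)^1·(19181/63013); sign now -1
reciprocity: (19181/63013) = +1·(63013/19181) since 19181 mod 4 = 1, 63013 mod 4 = 1; sign now -1
(63013/19181) = (5470/19181)   [reduce mod 19181]
5470 = 2^1·2735; (2/19181) = -1 since 19181 mod 8 = 5, so (5470/19181) = (-1)^1·(2735/19181); sign now +1
reciprocity: (2735/19181) = +1·(19181/2735) since 2735 mod 4 = 3, 19181 mod 4 = 1; sign now +1
(19181/2735) = (36/2735)   [reduce mod 2735]
36 = 2^2·9; (2/2735) = +1 since 2735 mod 8 = 7, so (36/2735) = (+1)^2·(9/2735); sign now +1
reciprocity: (9/2735) = +1·(2735/9) since 9 mod 4 = 1, 2735 mod 4 = 3; sign now +1
(2735/9) = (8/9)   [reduce mod 9]
8 = 2^3·1; (2/9) = +1 since 9 mod 8 = 1, so (8/9) = (+1)^3·(1/9); sign now +1
(1/9) = 1; final value = sign = +1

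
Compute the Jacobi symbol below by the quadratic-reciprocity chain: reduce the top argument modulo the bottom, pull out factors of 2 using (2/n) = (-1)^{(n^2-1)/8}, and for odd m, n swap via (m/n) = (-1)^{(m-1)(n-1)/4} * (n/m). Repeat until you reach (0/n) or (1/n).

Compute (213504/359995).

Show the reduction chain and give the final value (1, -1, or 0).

-1

factor out 2^9: 213504 = 2^9·417; with 359995 mod 8 = 3, (2/359995) = -1; sign now -1; continue with (417/359995)
flip (417/359995) -> (359995/417): both odd, 417 mod 4 = 1, 359995 mod 4 = 3, so the flip contributes +1; sign now -1
(359995/417): 359995 mod 417 = 124, so (359995/417) = (124/417)
factor out 2^2: 124 = 2^2·31; with 417 mod 8 = 1, (2/417) = +1; sign now -1; continue with (31/417)
flip (31/417) -> (417/31): both odd, 31 mod 4 = 3, 417 mod 4 = 1, so the flip contributes +1; sign now -1
(417/31): 417 mod 31 = 14, so (417/31) = (14/31)
factor out 2^1: 14 = 2^1·7; with 31 mod 8 = 7, (2/31) = +1; sign now -1; continue with (7/31)
flip (7/31) -> (31/7): both odd, 7 mod 4 = 3, 31 mod 4 = 3, so the flip contributes -1; sign now +1
(31/7): 31 mod 7 = 3, so (31/7) = (3/7)
flip (3/7) -> (7/3): both odd, 3 mod 4 = 3, 7 mod 4 = 3, so the flip contributes -1; sign now -1
(7/3): 7 mod 3 = 1, so (7/3) = (1/3)
reached (1/3) = 1, so the symbol is -1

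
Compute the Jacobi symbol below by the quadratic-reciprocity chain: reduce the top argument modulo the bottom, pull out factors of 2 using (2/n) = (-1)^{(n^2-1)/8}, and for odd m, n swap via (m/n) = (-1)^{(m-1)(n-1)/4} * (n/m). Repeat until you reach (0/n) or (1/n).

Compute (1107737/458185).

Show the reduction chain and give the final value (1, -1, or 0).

(1107737/458185): 1107737 mod 458185 = 191367, so (1107737/458185) = (191367/458185)
flip (191367/458185) -> (458185/191367): both odd, 191367 mod 4 = 3, 458185 mod 4 = 1, so the flip contributes +1; sign now +1
(458185/191367): 458185 mod 191367 = 75451, so (458185/191367) = (75451/191367)
flip (75451/191367) -> (191367/75451): both odd, 75451 mod 4 = 3, 191367 mod 4 = 3, so the flip contributes -1; sign now -1
(191367/75451): 191367 mod 75451 = 40465, so (191367/75451) = (40465/75451)
flip (40465/75451) -> (75451/40465): both odd, 40465 mod 4 = 1, 75451 mod 4 = 3, so the flip contributes +1; sign now -1
(75451/40465): 75451 mod 40465 = 34986, so (75451/40465) = (34986/40465)
factor out 2^1: 34986 = 2^1·17493; with 40465 mod 8 = 1, (2/40465) = +1; sign now -1; continue with (17493/40465)
flip (17493/40465) -> (40465/17493): both odd, 17493 mod 4 = 1, 40465 mod 4 = 1, so the flip contributes +1; sign now -1
(40465/17493): 40465 mod 17493 = 5479, so (40465/17493) = (5479/17493)
flip (5479/17493) -> (17493/5479): both odd, 5479 mod 4 = 3, 17493 mod 4 = 1, so the flip contributes +1; sign now -1
(17493/5479): 17493 mod 5479 = 1056, so (17493/5479) = (1056/5479)
factor out 2^5: 1056 = 2^5·33; with 5479 mod 8 = 7, (2/5479) = +1; sign now -1; continue with (33/5479)
flip (33/5479) -> (5479/33): both odd, 33 mod 4 = 1, 5479 mod 4 = 3, so the flip contributes +1; sign now -1
(5479/33): 5479 mod 33 = 1, so (5479/33) = (1/33)
reached (1/33) = 1, so the symbol is -1

-1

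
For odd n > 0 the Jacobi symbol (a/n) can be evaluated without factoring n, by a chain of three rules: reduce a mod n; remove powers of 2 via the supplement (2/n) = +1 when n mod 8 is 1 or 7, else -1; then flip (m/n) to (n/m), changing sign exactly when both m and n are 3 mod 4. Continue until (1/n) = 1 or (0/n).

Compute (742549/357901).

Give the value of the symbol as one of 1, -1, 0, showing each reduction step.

(742549/357901): 742549 mod 357901 = 26747, so (742549/357901) = (26747/357901)
flip (26747/357901) -> (357901/26747): both odd, 26747 mod 4 = 3, 357901 mod 4 = 1, so the flip contributes +1; sign now +1
(357901/26747): 357901 mod 26747 = 10190, so (357901/26747) = (10190/26747)
factor out 2^1: 10190 = 2^1·5095; with 26747 mod 8 = 3, (2/26747) = -1; sign now -1; continue with (5095/26747)
flip (5095/26747) -> (26747/5095): both odd, 5095 mod 4 = 3, 26747 mod 4 = 3, so the flip contributes -1; sign now +1
(26747/5095): 26747 mod 5095 = 1272, so (26747/5095) = (1272/5095)
factor out 2^3: 1272 = 2^3·159; with 5095 mod 8 = 7, (2/5095) = +1; sign now +1; continue with (159/5095)
flip (159/5095) -> (5095/159): both odd, 159 mod 4 = 3, 5095 mod 4 = 3, so the flip contributes -1; sign now -1
(5095/159): 5095 mod 159 = 7, so (5095/159) = (7/159)
flip (7/159) -> (159/7): both odd, 7 mod 4 = 3, 159 mod 4 = 3, so the flip contributes -1; sign now +1
(159/7): 159 mod 7 = 5, so (159/7) = (5/7)
flip (5/7) -> (7/5): both odd, 5 mod 4 = 1, 7 mod 4 = 3, so the flip contributes +1; sign now +1
(7/5): 7 mod 5 = 2, so (7/5) = (2/5)
factor out 2^1: 2 = 2^1·1; with 5 mod 8 = 5, (2/5) = -1; sign now -1; continue with (1/5)
reached (1/5) = 1, so the symbol is -1

-1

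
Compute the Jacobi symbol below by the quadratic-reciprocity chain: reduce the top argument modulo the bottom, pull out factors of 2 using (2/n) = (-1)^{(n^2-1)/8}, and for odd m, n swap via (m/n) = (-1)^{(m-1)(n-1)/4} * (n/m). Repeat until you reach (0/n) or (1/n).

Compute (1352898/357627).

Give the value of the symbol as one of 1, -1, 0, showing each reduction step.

(1352898/357627) = (280017/357627)   [reduce mod 357627]
reciprocity: (280017/357627) = +1·(357627/280017) since 280017 mod 4 = 1, 357627 mod 4 = 3; sign now +1
(357627/280017) = (77610/280017)   [reduce mod 280017]
77610 = 2^1·38805; (2/280017) = +1 since 280017 mod 8 = 1, so (77610/280017) = (+1)^1·(38805/280017); sign now +1
reciprocity: (38805/280017) = +1·(280017/38805) since 38805 mod 4 = 1, 280017 mod 4 = 1; sign now +1
(280017/38805) = (8382/38805)   [reduce mod 38805]
8382 = 2^1·4191; (2/38805) = -1 since 38805 mod 8 = 5, so (8382/38805) = (-1)^1·(4191/38805); sign now -1
reciprocity: (4191/38805) = +1·(38805/4191) since 4191 mod 4 = 3, 38805 mod 4 = 1; sign now -1
(38805/4191) = (1086/4191)   [reduce mod 4191]
1086 = 2^1·543; (2/4191) = +1 since 4191 mod 8 = 7, so (1086/4191) = (+1)^1·(543/4191); sign now -1
reciprocity: (543/4191) = -1·(4191/543) since 543 mod 4 = 3, 4191 mod 4 = 3; sign now +1
(4191/543) = (390/543)   [reduce mod 543]
390 = 2^1·195; (2/543) = +1 since 543 mod 8 = 7, so (390/543) = (+1)^1·(195/543); sign now +1
reciprocity: (195/543) = -1·(543/195) since 195 mod 4 = 3, 543 mod 4 = 3; sign now -1
(543/195) = (153/195)   [reduce mod 195]
reciprocity: (153/195) = +1·(195/153) since 153 mod 4 = 1, 195 mod 4 = 3; sign now -1
(195/153) = (42/153)   [reduce mod 153]
42 = 2^1·21; (2/153) = +1 since 153 mod 8 = 1, so (42/153) = (+1)^1·(21/153); sign now -1
reciprocity: (21/153) = +1·(153/21) since 21 mod 4 = 1, 153 mod 4 = 1; sign now -1
(153/21) = (6/21)   [reduce mod 21]
6 = 2^1·3; (2/21) = -1 since 21 mod 8 = 5, so (6/21) = (-1)^1·(3/21); sign now +1
reciprocity: (3/21) = +1·(21/3) since 3 mod 4 = 3, 21 mod 4 = 1; sign now +1
(21/3) = (0/3)   [reduce mod 3]
(0/3) = 0   [gcd(a, n) > 1]; final value = 0

0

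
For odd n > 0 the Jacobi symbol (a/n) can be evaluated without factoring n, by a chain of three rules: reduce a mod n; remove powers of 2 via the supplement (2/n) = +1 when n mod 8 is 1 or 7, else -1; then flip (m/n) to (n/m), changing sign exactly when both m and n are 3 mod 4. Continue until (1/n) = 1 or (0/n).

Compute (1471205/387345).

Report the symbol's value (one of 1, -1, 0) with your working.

(1471205/387345) = (309170/387345)   [reduce mod 387345]
309170 = 2^1·154585; (2/387345) = +1 since 387345 mod 8 = 1, so (309170/387345) = (+1)^1·(154585/387345); sign now +1
reciprocity: (154585/387345) = +1·(387345/154585) since 154585 mod 4 = 1, 387345 mod 4 = 1; sign now +1
(387345/154585) = (78175/154585)   [reduce mod 154585]
reciprocity: (78175/154585) = +1·(154585/78175) since 78175 mod 4 = 3, 154585 mod 4 = 1; sign now +1
(154585/78175) = (76410/78175)   [reduce mod 78175]
76410 = 2^1·38205; (2/78175) = +1 since 78175 mod 8 = 7, so (76410/78175) = (+1)^1·(38205/78175); sign now +1
reciprocity: (38205/78175) = +1·(78175/38205) since 38205 mod 4 = 1, 78175 mod 4 = 3; sign now +1
(78175/38205) = (1765/38205)   [reduce mod 38205]
reciprocity: (1765/38205) = +1·(38205/1765) since 1765 mod 4 = 1, 38205 mod 4 = 1; sign now +1
(38205/1765) = (1140/1765)   [reduce mod 1765]
1140 = 2^2·285; (2/1765) = -1 since 1765 mod 8 = 5, so (1140/1765) = (-1)^2·(285/1765); sign now +1
reciprocity: (285/1765) = +1·(1765/285) since 285 mod 4 = 1, 1765 mod 4 = 1; sign now +1
(1765/285) = (55/285)   [reduce mod 285]
reciprocity: (55/285) = +1·(285/55) since 55 mod 4 = 3, 285 mod 4 = 1; sign now +1
(285/55) = (10/55)   [reduce mod 55]
10 = 2^1·5; (2/55) = +1 since 55 mod 8 = 7, so (10/55) = (+1)^1·(5/55); sign now +1
reciprocity: (5/55) = +1·(55/5) since 5 mod 4 = 1, 55 mod 4 = 3; sign now +1
(55/5) = (0/5)   [reduce mod 5]
(0/5) = 0   [gcd(a, n) > 1]; final value = 0

0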